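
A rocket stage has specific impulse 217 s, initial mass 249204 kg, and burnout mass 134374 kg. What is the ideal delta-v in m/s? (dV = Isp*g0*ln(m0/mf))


Ve = 217 * 9.81 = 2128.77 m/s
dV = 2128.77 * ln(249204/134374) = 1315 m/s

1315 m/s


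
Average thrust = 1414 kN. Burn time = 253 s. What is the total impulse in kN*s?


It = 1414 * 253 = 357742 kN*s

357742 kN*s


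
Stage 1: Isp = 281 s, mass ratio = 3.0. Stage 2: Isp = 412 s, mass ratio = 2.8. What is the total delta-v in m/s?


dV1 = 281 * 9.81 * ln(3.0) = 3028.4 m/s
dV2 = 412 * 9.81 * ln(2.8) = 4161.4 m/s
Total dV = 3028.4 + 4161.4 = 7189.8 m/s ~ 7190 m/s

7190 m/s


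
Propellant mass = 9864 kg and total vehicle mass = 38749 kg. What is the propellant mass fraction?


PMF = 9864 / 38749 = 0.255

0.255


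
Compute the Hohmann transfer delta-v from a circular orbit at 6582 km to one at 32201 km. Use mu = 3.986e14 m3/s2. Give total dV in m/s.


V1 = sqrt(mu/r1) = 7781.97 m/s
dV1 = V1*(sqrt(2*r2/(r1+r2)) - 1) = 2246.13 m/s
V2 = sqrt(mu/r2) = 3518.31 m/s
dV2 = V2*(1 - sqrt(2*r1/(r1+r2))) = 1468.53 m/s
Total dV = 3715 m/s

3715 m/s


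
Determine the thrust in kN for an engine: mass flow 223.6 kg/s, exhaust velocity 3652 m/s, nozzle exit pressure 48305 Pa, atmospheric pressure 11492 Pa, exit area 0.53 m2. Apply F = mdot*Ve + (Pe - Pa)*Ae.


F = 223.6 * 3652 + (48305 - 11492) * 0.53 = 836098.0 N = 836.1 kN

836.1 kN


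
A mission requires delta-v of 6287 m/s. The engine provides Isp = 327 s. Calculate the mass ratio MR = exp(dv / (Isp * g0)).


Ve = 327 * 9.81 = 3207.87 m/s
MR = exp(6287 / 3207.87) = 7.098

7.098


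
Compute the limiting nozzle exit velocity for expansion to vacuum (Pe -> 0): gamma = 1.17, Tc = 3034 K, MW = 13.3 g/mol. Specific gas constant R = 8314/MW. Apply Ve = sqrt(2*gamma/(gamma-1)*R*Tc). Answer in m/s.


R = 8314 / 13.3 = 625.11 J/(kg.K)
Ve = sqrt(2 * 1.17 / (1.17 - 1) * 625.11 * 3034) = 5109 m/s

5109 m/s


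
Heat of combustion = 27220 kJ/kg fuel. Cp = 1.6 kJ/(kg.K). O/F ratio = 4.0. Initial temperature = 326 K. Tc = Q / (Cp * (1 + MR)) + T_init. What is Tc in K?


Tc = 27220 / (1.6 * (1 + 4.0)) + 326 = 3728 K

3728 K


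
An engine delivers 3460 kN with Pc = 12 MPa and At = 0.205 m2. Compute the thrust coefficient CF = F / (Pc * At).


CF = 3460000 / (12e6 * 0.205) = 1.41

1.41


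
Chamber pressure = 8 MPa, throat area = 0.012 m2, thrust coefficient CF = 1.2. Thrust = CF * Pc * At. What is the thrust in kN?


F = 1.2 * 8e6 * 0.012 = 115200.0 N = 115.2 kN

115.2 kN


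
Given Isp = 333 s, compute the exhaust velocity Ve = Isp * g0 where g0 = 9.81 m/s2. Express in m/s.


Ve = Isp * g0 = 333 * 9.81 = 3266.7 m/s

3266.7 m/s


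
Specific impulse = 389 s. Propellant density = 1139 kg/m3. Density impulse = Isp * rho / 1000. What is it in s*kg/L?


rho*Isp = 389 * 1139 / 1000 = 443 s*kg/L

443 s*kg/L


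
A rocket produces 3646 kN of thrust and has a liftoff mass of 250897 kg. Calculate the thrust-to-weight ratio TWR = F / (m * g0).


TWR = 3646000 / (250897 * 9.81) = 1.48

1.48


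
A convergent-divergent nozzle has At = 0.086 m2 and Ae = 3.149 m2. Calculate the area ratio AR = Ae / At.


AR = 3.149 / 0.086 = 36.6

36.6


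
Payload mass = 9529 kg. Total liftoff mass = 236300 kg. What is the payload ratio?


PR = 9529 / 236300 = 0.0403

0.0403


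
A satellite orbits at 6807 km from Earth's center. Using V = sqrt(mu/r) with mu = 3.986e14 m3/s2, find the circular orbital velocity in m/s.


V = sqrt(3.986e14 / 6807000) = 7652 m/s

7652 m/s


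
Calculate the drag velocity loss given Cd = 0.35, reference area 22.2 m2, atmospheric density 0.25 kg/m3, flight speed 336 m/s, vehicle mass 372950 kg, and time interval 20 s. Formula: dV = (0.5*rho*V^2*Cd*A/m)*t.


D = 0.5 * 0.25 * 336^2 * 0.35 * 22.2 = 109650.24 N
a = 109650.24 / 372950 = 0.294 m/s2
dV = 0.294 * 20 = 5.9 m/s

5.9 m/s


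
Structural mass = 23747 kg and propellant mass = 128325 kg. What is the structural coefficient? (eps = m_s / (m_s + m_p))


eps = 23747 / (23747 + 128325) = 0.1562

0.1562


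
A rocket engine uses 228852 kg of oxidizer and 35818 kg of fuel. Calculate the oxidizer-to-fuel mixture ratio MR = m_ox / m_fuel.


MR = 228852 / 35818 = 6.39

6.39


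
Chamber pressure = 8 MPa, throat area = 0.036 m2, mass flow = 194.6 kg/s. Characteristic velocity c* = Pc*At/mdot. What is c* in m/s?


c* = 8e6 * 0.036 / 194.6 = 1480 m/s

1480 m/s


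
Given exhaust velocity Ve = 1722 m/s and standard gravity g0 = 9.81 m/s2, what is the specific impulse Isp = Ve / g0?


Isp = Ve / g0 = 1722 / 9.81 = 175.5 s

175.5 s


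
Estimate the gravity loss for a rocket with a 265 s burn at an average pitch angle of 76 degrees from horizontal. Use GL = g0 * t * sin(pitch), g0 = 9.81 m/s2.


GL = 9.81 * 265 * sin(76 deg) = 2522 m/s

2522 m/s


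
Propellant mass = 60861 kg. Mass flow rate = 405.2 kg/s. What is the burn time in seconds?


tb = 60861 / 405.2 = 150.2 s

150.2 s


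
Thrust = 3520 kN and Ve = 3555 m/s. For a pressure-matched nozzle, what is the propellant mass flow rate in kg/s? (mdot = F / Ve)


mdot = F / Ve = 3520000 / 3555 = 990.2 kg/s

990.2 kg/s


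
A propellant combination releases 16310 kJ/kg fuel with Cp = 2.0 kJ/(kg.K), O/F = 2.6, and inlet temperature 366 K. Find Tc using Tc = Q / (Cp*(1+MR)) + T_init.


Tc = 16310 / (2.0 * (1 + 2.6)) + 366 = 2631 K

2631 K


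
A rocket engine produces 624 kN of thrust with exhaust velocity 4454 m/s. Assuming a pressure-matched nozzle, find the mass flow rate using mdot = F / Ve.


mdot = F / Ve = 624000 / 4454 = 140.1 kg/s

140.1 kg/s


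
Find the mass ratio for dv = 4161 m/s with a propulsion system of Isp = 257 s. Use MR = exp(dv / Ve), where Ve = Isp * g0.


Ve = 257 * 9.81 = 2521.17 m/s
MR = exp(4161 / 2521.17) = 5.209

5.209


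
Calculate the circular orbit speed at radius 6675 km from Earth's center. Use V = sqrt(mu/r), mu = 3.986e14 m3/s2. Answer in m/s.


V = sqrt(3.986e14 / 6675000) = 7728 m/s

7728 m/s


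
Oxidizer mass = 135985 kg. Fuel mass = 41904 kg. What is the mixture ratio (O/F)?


MR = 135985 / 41904 = 3.25

3.25


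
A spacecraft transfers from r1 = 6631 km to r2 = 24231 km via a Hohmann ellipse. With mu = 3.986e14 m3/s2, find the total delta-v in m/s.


V1 = sqrt(mu/r1) = 7753.17 m/s
dV1 = V1*(sqrt(2*r2/(r1+r2)) - 1) = 1962.39 m/s
V2 = sqrt(mu/r2) = 4055.86 m/s
dV2 = V2*(1 - sqrt(2*r1/(r1+r2))) = 1397.12 m/s
Total dV = 3360 m/s

3360 m/s


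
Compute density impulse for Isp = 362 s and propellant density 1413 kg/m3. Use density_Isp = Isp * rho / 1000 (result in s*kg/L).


rho*Isp = 362 * 1413 / 1000 = 512 s*kg/L

512 s*kg/L


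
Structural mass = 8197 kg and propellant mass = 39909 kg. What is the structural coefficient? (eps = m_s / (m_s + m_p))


eps = 8197 / (8197 + 39909) = 0.1704

0.1704


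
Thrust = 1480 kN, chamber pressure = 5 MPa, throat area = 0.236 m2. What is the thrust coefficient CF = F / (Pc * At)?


CF = 1480000 / (5e6 * 0.236) = 1.25

1.25


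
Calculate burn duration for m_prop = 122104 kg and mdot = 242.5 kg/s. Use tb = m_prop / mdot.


tb = 122104 / 242.5 = 503.5 s

503.5 s


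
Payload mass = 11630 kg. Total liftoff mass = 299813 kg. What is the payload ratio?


PR = 11630 / 299813 = 0.0388

0.0388


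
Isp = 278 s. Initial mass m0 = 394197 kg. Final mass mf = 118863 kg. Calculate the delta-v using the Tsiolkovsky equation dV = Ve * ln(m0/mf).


Ve = 278 * 9.81 = 2727.18 m/s
dV = 2727.18 * ln(394197/118863) = 3270 m/s

3270 m/s


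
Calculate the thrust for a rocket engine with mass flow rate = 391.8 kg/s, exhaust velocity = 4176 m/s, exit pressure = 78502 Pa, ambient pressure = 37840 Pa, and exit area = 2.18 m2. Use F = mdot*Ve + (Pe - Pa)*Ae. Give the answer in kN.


F = 391.8 * 4176 + (78502 - 37840) * 2.18 = 1.7248e+06 N = 1724.8 kN

1724.8 kN


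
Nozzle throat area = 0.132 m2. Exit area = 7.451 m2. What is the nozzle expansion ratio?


AR = 7.451 / 0.132 = 56.4

56.4


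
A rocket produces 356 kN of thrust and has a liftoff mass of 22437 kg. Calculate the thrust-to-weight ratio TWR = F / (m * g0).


TWR = 356000 / (22437 * 9.81) = 1.62

1.62


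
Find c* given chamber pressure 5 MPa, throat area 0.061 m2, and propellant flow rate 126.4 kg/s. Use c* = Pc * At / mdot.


c* = 5e6 * 0.061 / 126.4 = 2413 m/s

2413 m/s


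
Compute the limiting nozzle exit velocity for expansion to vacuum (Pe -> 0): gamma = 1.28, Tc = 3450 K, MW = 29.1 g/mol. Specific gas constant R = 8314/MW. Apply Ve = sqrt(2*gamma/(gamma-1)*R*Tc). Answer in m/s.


R = 8314 / 29.1 = 285.7 J/(kg.K)
Ve = sqrt(2 * 1.28 / (1.28 - 1) * 285.7 * 3450) = 3002 m/s

3002 m/s


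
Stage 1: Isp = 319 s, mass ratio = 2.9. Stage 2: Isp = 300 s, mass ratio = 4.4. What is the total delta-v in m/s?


dV1 = 319 * 9.81 * ln(2.9) = 3331.9 m/s
dV2 = 300 * 9.81 * ln(4.4) = 4360.4 m/s
Total dV = 3331.9 + 4360.4 = 7692.3 m/s ~ 7692 m/s

7692 m/s


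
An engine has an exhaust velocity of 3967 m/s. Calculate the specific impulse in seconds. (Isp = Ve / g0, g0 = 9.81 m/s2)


Isp = Ve / g0 = 3967 / 9.81 = 404.4 s

404.4 s


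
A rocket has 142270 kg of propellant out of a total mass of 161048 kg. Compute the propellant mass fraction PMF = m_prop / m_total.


PMF = 142270 / 161048 = 0.883

0.883


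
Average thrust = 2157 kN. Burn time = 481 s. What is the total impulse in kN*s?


It = 2157 * 481 = 1037517 kN*s

1037517 kN*s


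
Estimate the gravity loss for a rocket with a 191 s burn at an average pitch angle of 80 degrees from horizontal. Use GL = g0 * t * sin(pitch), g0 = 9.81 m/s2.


GL = 9.81 * 191 * sin(80 deg) = 1845 m/s

1845 m/s


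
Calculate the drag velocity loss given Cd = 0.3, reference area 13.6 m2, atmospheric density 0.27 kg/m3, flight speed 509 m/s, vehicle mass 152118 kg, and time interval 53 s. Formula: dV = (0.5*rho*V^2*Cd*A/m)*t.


D = 0.5 * 0.27 * 509^2 * 0.3 * 13.6 = 142701.81 N
a = 142701.81 / 152118 = 0.9381 m/s2
dV = 0.9381 * 53 = 49.7 m/s

49.7 m/s


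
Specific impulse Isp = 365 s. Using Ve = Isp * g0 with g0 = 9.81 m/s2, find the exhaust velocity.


Ve = Isp * g0 = 365 * 9.81 = 3580.7 m/s

3580.7 m/s


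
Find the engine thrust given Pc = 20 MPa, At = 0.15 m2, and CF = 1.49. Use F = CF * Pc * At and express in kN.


F = 1.49 * 20e6 * 0.15 = 4.4700e+06 N = 4470.0 kN

4470.0 kN


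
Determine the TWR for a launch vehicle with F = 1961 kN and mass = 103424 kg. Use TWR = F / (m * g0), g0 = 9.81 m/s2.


TWR = 1961000 / (103424 * 9.81) = 1.93

1.93


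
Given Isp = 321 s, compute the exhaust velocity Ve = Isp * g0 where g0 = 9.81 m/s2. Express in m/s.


Ve = Isp * g0 = 321 * 9.81 = 3149.0 m/s

3149.0 m/s


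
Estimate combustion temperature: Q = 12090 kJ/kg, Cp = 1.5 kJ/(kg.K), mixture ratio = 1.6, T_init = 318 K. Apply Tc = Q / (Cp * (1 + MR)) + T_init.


Tc = 12090 / (1.5 * (1 + 1.6)) + 318 = 3418 K

3418 K


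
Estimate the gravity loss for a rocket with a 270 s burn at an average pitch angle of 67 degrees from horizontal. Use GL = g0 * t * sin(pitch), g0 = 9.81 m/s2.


GL = 9.81 * 270 * sin(67 deg) = 2438 m/s

2438 m/s


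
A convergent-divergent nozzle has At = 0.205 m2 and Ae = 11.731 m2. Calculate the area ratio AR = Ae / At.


AR = 11.731 / 0.205 = 57.2

57.2


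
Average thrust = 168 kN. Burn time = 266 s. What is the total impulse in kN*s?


It = 168 * 266 = 44688 kN*s

44688 kN*s


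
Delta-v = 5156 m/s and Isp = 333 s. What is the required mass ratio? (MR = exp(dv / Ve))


Ve = 333 * 9.81 = 3266.73 m/s
MR = exp(5156 / 3266.73) = 4.847

4.847


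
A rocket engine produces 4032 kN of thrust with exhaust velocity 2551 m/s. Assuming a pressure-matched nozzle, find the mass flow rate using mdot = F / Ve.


mdot = F / Ve = 4032000 / 2551 = 1580.6 kg/s

1580.6 kg/s


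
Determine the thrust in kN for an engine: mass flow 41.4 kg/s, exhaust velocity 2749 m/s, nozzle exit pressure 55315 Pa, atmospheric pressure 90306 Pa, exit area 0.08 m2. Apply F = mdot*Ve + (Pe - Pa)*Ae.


F = 41.4 * 2749 + (55315 - 90306) * 0.08 = 111009.0 N = 111.0 kN

111.0 kN


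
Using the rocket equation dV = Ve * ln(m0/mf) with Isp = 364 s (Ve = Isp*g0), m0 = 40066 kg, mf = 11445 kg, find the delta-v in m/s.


Ve = 364 * 9.81 = 3570.84 m/s
dV = 3570.84 * ln(40066/11445) = 4474 m/s

4474 m/s


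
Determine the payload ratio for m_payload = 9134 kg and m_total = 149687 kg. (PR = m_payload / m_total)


PR = 9134 / 149687 = 0.061

0.061


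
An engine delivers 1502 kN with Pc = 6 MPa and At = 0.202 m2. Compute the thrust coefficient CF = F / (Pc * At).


CF = 1502000 / (6e6 * 0.202) = 1.24

1.24


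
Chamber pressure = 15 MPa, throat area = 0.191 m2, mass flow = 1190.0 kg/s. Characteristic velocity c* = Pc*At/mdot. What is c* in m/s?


c* = 15e6 * 0.191 / 1190.0 = 2408 m/s

2408 m/s


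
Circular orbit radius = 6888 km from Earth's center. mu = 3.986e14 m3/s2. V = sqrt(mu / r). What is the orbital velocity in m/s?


V = sqrt(3.986e14 / 6888000) = 7607 m/s

7607 m/s


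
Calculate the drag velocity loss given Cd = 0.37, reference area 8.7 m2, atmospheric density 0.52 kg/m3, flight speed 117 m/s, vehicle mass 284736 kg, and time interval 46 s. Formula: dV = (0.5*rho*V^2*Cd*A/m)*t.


D = 0.5 * 0.52 * 117^2 * 0.37 * 8.7 = 11456.87 N
a = 11456.87 / 284736 = 0.0402 m/s2
dV = 0.0402 * 46 = 1.9 m/s

1.9 m/s


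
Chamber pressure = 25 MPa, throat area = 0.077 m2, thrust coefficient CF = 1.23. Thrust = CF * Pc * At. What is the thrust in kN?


F = 1.23 * 25e6 * 0.077 = 2.3678e+06 N = 2367.8 kN

2367.8 kN


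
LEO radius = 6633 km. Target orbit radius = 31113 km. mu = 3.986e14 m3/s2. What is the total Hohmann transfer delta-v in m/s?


V1 = sqrt(mu/r1) = 7752.0 m/s
dV1 = V1*(sqrt(2*r2/(r1+r2)) - 1) = 2201.23 m/s
V2 = sqrt(mu/r2) = 3579.3 m/s
dV2 = V2*(1 - sqrt(2*r1/(r1+r2))) = 1457.36 m/s
Total dV = 3659 m/s

3659 m/s


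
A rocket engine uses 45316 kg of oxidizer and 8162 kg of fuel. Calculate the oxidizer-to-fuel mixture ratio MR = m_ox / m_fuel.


MR = 45316 / 8162 = 5.55

5.55


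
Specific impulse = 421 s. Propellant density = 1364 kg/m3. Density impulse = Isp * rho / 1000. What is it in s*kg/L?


rho*Isp = 421 * 1364 / 1000 = 574 s*kg/L

574 s*kg/L


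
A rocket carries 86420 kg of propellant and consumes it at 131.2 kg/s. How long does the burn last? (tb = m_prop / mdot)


tb = 86420 / 131.2 = 658.7 s

658.7 s


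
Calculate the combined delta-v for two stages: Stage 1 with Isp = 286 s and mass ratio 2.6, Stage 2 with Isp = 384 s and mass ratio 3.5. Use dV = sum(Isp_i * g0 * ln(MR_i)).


dV1 = 286 * 9.81 * ln(2.6) = 2680.8 m/s
dV2 = 384 * 9.81 * ln(3.5) = 4719.2 m/s
Total dV = 2680.8 + 4719.2 = 7400.0 m/s ~ 7400 m/s

7400 m/s


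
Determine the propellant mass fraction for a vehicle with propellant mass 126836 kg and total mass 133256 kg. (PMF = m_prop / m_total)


PMF = 126836 / 133256 = 0.952

0.952


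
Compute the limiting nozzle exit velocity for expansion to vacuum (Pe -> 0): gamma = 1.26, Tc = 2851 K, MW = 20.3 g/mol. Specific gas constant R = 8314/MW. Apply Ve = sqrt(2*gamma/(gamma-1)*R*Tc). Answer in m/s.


R = 8314 / 20.3 = 409.56 J/(kg.K)
Ve = sqrt(2 * 1.26 / (1.26 - 1) * 409.56 * 2851) = 3364 m/s

3364 m/s


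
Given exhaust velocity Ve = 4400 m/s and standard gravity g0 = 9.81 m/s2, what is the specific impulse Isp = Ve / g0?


Isp = Ve / g0 = 4400 / 9.81 = 448.5 s

448.5 s


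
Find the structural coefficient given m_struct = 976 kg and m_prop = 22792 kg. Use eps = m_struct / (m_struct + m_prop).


eps = 976 / (976 + 22792) = 0.0411

0.0411


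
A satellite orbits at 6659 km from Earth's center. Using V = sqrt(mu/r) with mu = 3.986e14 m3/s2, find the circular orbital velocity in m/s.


V = sqrt(3.986e14 / 6659000) = 7737 m/s

7737 m/s


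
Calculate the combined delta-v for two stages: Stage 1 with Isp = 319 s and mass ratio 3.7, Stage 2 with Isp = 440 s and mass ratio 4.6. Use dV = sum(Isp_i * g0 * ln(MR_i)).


dV1 = 319 * 9.81 * ln(3.7) = 4094.3 m/s
dV2 = 440 * 9.81 * ln(4.6) = 6587.1 m/s
Total dV = 4094.3 + 6587.1 = 10681.4 m/s ~ 10681 m/s

10681 m/s


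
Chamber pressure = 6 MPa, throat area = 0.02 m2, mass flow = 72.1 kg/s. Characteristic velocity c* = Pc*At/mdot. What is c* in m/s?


c* = 6e6 * 0.02 / 72.1 = 1664 m/s

1664 m/s


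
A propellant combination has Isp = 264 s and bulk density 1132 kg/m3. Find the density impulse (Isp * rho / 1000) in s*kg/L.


rho*Isp = 264 * 1132 / 1000 = 299 s*kg/L

299 s*kg/L


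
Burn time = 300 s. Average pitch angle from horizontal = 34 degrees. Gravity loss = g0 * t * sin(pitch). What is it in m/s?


GL = 9.81 * 300 * sin(34 deg) = 1646 m/s

1646 m/s


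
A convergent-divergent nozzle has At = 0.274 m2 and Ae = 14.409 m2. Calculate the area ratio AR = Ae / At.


AR = 14.409 / 0.274 = 52.6

52.6


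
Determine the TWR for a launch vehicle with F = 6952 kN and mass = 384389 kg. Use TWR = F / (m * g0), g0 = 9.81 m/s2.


TWR = 6952000 / (384389 * 9.81) = 1.84

1.84


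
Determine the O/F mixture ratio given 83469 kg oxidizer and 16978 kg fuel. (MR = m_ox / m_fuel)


MR = 83469 / 16978 = 4.92

4.92


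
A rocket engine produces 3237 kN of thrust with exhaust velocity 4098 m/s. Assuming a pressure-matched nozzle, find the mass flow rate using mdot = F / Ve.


mdot = F / Ve = 3237000 / 4098 = 789.9 kg/s

789.9 kg/s


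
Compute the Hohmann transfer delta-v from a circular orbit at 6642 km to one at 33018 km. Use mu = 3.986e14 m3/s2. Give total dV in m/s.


V1 = sqrt(mu/r1) = 7746.74 m/s
dV1 = V1*(sqrt(2*r2/(r1+r2)) - 1) = 2249.42 m/s
V2 = sqrt(mu/r2) = 3474.51 m/s
dV2 = V2*(1 - sqrt(2*r1/(r1+r2))) = 1463.65 m/s
Total dV = 3713 m/s

3713 m/s


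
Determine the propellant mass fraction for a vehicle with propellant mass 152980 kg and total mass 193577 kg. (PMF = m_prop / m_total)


PMF = 152980 / 193577 = 0.79

0.79


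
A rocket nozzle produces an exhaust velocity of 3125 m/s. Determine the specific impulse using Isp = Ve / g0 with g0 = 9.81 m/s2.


Isp = Ve / g0 = 3125 / 9.81 = 318.6 s

318.6 s


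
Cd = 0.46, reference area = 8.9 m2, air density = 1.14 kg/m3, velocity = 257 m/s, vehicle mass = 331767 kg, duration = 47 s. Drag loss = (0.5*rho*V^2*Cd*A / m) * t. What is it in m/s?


D = 0.5 * 1.14 * 257^2 * 0.46 * 8.9 = 154130.63 N
a = 154130.63 / 331767 = 0.4646 m/s2
dV = 0.4646 * 47 = 21.8 m/s

21.8 m/s


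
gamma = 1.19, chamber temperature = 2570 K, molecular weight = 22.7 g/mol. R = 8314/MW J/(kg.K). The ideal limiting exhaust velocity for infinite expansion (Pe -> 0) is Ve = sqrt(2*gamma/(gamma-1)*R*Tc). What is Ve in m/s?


R = 8314 / 22.7 = 366.26 J/(kg.K)
Ve = sqrt(2 * 1.19 / (1.19 - 1) * 366.26 * 2570) = 3434 m/s

3434 m/s


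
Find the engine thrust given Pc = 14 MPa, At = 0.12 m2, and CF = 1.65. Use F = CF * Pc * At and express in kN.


F = 1.65 * 14e6 * 0.12 = 2.7720e+06 N = 2772.0 kN

2772.0 kN


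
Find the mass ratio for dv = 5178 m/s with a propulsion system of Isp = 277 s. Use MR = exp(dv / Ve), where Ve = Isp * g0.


Ve = 277 * 9.81 = 2717.37 m/s
MR = exp(5178 / 2717.37) = 6.723

6.723


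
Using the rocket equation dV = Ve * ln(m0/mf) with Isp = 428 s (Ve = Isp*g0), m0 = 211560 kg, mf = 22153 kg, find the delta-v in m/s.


Ve = 428 * 9.81 = 4198.68 m/s
dV = 4198.68 * ln(211560/22153) = 9474 m/s

9474 m/s


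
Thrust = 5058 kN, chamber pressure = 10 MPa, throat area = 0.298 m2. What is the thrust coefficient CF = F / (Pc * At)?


CF = 5058000 / (10e6 * 0.298) = 1.7

1.7


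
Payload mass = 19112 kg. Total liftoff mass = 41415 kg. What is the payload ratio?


PR = 19112 / 41415 = 0.4615

0.4615


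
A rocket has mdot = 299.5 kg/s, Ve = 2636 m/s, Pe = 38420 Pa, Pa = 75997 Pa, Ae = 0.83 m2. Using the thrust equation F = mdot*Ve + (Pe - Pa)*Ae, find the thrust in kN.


F = 299.5 * 2636 + (38420 - 75997) * 0.83 = 758293.0 N = 758.3 kN

758.3 kN


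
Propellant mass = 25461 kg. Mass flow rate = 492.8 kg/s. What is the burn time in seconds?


tb = 25461 / 492.8 = 51.7 s

51.7 s


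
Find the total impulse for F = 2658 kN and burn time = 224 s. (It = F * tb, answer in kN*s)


It = 2658 * 224 = 595392 kN*s

595392 kN*s


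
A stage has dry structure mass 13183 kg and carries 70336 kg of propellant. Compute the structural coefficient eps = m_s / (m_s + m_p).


eps = 13183 / (13183 + 70336) = 0.1578

0.1578


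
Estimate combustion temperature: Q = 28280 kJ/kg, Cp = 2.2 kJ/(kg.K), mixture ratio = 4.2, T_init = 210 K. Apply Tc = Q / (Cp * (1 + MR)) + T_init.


Tc = 28280 / (2.2 * (1 + 4.2)) + 210 = 2682 K

2682 K


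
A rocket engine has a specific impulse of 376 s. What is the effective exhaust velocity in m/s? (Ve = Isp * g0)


Ve = Isp * g0 = 376 * 9.81 = 3688.6 m/s

3688.6 m/s


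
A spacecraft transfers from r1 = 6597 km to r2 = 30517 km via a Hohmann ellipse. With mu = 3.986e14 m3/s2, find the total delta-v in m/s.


V1 = sqrt(mu/r1) = 7773.12 m/s
dV1 = V1*(sqrt(2*r2/(r1+r2)) - 1) = 2194.98 m/s
V2 = sqrt(mu/r2) = 3614.08 m/s
dV2 = V2*(1 - sqrt(2*r1/(r1+r2))) = 1459.23 m/s
Total dV = 3654 m/s

3654 m/s


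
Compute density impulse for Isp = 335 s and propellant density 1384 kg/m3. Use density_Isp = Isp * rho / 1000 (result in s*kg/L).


rho*Isp = 335 * 1384 / 1000 = 464 s*kg/L

464 s*kg/L


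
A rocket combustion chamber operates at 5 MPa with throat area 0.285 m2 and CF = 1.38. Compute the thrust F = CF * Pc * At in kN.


F = 1.38 * 5e6 * 0.285 = 1.9665e+06 N = 1966.5 kN

1966.5 kN


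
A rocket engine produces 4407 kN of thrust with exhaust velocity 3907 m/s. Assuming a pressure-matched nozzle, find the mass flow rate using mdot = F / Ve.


mdot = F / Ve = 4407000 / 3907 = 1128.0 kg/s

1128.0 kg/s


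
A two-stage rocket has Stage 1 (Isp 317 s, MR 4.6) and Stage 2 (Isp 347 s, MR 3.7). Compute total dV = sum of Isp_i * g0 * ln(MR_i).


dV1 = 317 * 9.81 * ln(4.6) = 4745.7 m/s
dV2 = 347 * 9.81 * ln(3.7) = 4453.7 m/s
Total dV = 4745.7 + 4453.7 = 9199.4 m/s ~ 9199 m/s

9199 m/s


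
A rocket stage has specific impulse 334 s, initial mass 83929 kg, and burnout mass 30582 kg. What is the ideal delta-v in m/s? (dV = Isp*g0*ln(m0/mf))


Ve = 334 * 9.81 = 3276.54 m/s
dV = 3276.54 * ln(83929/30582) = 3308 m/s

3308 m/s


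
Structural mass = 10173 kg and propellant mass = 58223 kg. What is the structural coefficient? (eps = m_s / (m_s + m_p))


eps = 10173 / (10173 + 58223) = 0.1487

0.1487


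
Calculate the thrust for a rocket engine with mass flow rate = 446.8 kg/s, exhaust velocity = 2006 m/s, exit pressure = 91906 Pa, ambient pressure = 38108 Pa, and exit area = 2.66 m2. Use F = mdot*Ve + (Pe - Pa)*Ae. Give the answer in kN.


F = 446.8 * 2006 + (91906 - 38108) * 2.66 = 1.0394e+06 N = 1039.4 kN

1039.4 kN


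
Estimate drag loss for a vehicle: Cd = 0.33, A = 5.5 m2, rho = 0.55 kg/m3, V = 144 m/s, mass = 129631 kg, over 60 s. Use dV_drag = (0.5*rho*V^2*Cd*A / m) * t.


D = 0.5 * 0.55 * 144^2 * 0.33 * 5.5 = 10349.86 N
a = 10349.86 / 129631 = 0.0798 m/s2
dV = 0.0798 * 60 = 4.8 m/s

4.8 m/s


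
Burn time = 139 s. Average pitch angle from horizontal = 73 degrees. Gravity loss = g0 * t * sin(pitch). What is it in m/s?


GL = 9.81 * 139 * sin(73 deg) = 1304 m/s

1304 m/s


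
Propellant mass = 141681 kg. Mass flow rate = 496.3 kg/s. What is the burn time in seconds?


tb = 141681 / 496.3 = 285.5 s

285.5 s


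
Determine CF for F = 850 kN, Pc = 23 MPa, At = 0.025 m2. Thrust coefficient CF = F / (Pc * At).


CF = 850000 / (23e6 * 0.025) = 1.48

1.48


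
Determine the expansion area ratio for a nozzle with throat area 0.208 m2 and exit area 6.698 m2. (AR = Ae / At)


AR = 6.698 / 0.208 = 32.2

32.2


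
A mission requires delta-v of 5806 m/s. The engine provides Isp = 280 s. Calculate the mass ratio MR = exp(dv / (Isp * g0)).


Ve = 280 * 9.81 = 2746.8 m/s
MR = exp(5806 / 2746.8) = 8.279

8.279


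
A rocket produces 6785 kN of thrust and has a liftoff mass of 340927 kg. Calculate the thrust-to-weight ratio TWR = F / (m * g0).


TWR = 6785000 / (340927 * 9.81) = 2.03

2.03


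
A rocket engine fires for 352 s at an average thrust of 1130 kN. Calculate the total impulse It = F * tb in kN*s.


It = 1130 * 352 = 397760 kN*s

397760 kN*s


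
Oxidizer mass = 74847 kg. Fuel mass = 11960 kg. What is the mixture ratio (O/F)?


MR = 74847 / 11960 = 6.26

6.26


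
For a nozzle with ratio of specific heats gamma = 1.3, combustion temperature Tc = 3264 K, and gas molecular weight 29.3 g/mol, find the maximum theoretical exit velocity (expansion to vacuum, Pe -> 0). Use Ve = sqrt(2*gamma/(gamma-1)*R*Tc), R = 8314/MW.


R = 8314 / 29.3 = 283.75 J/(kg.K)
Ve = sqrt(2 * 1.3 / (1.3 - 1) * 283.75 * 3264) = 2833 m/s

2833 m/s


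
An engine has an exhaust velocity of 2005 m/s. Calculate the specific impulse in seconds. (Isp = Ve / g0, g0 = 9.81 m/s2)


Isp = Ve / g0 = 2005 / 9.81 = 204.4 s

204.4 s


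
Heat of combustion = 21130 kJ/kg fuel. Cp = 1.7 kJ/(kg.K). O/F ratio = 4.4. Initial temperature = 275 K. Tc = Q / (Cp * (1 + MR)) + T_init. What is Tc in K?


Tc = 21130 / (1.7 * (1 + 4.4)) + 275 = 2577 K

2577 K


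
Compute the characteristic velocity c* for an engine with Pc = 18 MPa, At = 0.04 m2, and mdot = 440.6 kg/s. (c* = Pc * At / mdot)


c* = 18e6 * 0.04 / 440.6 = 1634 m/s

1634 m/s


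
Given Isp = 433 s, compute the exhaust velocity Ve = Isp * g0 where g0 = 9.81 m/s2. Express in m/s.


Ve = Isp * g0 = 433 * 9.81 = 4247.7 m/s

4247.7 m/s


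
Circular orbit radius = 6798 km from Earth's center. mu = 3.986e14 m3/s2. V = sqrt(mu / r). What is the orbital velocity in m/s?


V = sqrt(3.986e14 / 6798000) = 7657 m/s

7657 m/s


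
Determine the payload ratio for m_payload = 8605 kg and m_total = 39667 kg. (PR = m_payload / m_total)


PR = 8605 / 39667 = 0.2169

0.2169


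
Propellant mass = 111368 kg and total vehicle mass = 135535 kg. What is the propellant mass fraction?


PMF = 111368 / 135535 = 0.822

0.822


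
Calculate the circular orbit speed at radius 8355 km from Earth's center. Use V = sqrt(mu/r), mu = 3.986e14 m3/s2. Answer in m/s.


V = sqrt(3.986e14 / 8355000) = 6907 m/s

6907 m/s


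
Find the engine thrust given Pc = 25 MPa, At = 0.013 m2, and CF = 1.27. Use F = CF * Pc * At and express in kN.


F = 1.27 * 25e6 * 0.013 = 412750.0 N = 412.8 kN

412.8 kN


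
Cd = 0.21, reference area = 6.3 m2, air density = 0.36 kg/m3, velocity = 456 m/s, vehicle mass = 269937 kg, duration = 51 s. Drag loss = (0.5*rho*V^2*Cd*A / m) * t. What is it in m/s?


D = 0.5 * 0.36 * 456^2 * 0.21 * 6.3 = 49517.88 N
a = 49517.88 / 269937 = 0.1834 m/s2
dV = 0.1834 * 51 = 9.4 m/s

9.4 m/s


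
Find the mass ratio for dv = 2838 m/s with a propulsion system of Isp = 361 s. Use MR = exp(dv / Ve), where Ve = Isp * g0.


Ve = 361 * 9.81 = 3541.41 m/s
MR = exp(2838 / 3541.41) = 2.229

2.229


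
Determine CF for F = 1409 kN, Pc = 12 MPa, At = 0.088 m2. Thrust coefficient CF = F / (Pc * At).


CF = 1409000 / (12e6 * 0.088) = 1.33

1.33


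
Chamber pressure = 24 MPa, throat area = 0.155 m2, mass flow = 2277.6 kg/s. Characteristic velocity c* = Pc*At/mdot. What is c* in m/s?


c* = 24e6 * 0.155 / 2277.6 = 1633 m/s

1633 m/s


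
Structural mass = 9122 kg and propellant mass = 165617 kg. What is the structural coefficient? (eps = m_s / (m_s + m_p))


eps = 9122 / (9122 + 165617) = 0.0522

0.0522


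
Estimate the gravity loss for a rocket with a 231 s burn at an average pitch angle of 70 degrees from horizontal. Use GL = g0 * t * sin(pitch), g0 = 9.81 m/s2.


GL = 9.81 * 231 * sin(70 deg) = 2129 m/s

2129 m/s


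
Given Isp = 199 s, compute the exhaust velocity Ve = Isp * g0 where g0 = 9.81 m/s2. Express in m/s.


Ve = Isp * g0 = 199 * 9.81 = 1952.2 m/s

1952.2 m/s


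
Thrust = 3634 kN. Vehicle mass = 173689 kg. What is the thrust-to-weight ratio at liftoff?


TWR = 3634000 / (173689 * 9.81) = 2.13

2.13


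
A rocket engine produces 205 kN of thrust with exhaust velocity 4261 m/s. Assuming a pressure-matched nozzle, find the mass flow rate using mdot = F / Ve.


mdot = F / Ve = 205000 / 4261 = 48.1 kg/s

48.1 kg/s


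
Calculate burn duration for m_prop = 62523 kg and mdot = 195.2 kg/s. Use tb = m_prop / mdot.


tb = 62523 / 195.2 = 320.3 s

320.3 s


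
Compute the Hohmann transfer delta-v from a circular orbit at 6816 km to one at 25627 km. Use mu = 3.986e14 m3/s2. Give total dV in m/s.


V1 = sqrt(mu/r1) = 7647.22 m/s
dV1 = V1*(sqrt(2*r2/(r1+r2)) - 1) = 1964.63 m/s
V2 = sqrt(mu/r2) = 3943.84 m/s
dV2 = V2*(1 - sqrt(2*r1/(r1+r2))) = 1387.38 m/s
Total dV = 3352 m/s

3352 m/s


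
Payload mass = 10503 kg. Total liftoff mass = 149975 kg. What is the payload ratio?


PR = 10503 / 149975 = 0.07

0.07


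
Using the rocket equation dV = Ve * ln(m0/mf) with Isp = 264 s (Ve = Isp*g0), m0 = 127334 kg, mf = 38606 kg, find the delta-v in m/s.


Ve = 264 * 9.81 = 2589.84 m/s
dV = 2589.84 * ln(127334/38606) = 3091 m/s

3091 m/s


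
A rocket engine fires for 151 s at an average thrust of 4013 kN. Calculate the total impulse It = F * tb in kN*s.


It = 4013 * 151 = 605963 kN*s

605963 kN*s


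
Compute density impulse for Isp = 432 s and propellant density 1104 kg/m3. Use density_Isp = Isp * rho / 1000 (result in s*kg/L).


rho*Isp = 432 * 1104 / 1000 = 477 s*kg/L

477 s*kg/L


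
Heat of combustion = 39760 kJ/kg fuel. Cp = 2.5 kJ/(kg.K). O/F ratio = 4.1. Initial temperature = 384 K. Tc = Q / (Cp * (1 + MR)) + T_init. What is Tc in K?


Tc = 39760 / (2.5 * (1 + 4.1)) + 384 = 3502 K

3502 K


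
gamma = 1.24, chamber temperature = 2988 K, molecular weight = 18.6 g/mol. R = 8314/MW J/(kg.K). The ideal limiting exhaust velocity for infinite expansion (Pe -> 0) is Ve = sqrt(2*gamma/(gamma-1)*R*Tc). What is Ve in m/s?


R = 8314 / 18.6 = 446.99 J/(kg.K)
Ve = sqrt(2 * 1.24 / (1.24 - 1) * 446.99 * 2988) = 3715 m/s

3715 m/s


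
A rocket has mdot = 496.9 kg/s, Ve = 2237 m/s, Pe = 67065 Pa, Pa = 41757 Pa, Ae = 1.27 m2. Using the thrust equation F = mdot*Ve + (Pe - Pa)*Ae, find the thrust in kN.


F = 496.9 * 2237 + (67065 - 41757) * 1.27 = 1.1437e+06 N = 1143.7 kN

1143.7 kN


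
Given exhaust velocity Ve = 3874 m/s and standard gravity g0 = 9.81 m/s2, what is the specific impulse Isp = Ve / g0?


Isp = Ve / g0 = 3874 / 9.81 = 394.9 s

394.9 s


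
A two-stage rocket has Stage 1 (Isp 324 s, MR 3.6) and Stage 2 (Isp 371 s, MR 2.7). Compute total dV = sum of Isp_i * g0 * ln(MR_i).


dV1 = 324 * 9.81 * ln(3.6) = 4071.4 m/s
dV2 = 371 * 9.81 * ln(2.7) = 3614.9 m/s
Total dV = 4071.4 + 3614.9 = 7686.3 m/s ~ 7686 m/s

7686 m/s


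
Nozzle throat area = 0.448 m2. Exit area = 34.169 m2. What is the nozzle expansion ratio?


AR = 34.169 / 0.448 = 76.3

76.3


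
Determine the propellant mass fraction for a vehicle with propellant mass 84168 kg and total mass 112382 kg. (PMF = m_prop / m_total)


PMF = 84168 / 112382 = 0.749

0.749


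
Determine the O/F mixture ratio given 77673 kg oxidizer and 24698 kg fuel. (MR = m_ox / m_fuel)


MR = 77673 / 24698 = 3.14

3.14


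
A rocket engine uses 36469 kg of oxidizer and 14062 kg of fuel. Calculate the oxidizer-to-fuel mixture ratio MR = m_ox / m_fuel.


MR = 36469 / 14062 = 2.59

2.59


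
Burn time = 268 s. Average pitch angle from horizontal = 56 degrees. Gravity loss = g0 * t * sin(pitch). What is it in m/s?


GL = 9.81 * 268 * sin(56 deg) = 2180 m/s

2180 m/s


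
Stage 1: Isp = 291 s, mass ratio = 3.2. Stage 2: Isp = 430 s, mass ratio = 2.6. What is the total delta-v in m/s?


dV1 = 291 * 9.81 * ln(3.2) = 3320.5 m/s
dV2 = 430 * 9.81 * ln(2.6) = 4030.6 m/s
Total dV = 3320.5 + 4030.6 = 7351.1 m/s ~ 7351 m/s

7351 m/s


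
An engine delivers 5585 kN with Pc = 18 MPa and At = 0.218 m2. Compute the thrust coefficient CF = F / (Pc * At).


CF = 5585000 / (18e6 * 0.218) = 1.42

1.42


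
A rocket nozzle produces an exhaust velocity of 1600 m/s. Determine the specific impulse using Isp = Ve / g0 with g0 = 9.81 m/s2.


Isp = Ve / g0 = 1600 / 9.81 = 163.1 s

163.1 s


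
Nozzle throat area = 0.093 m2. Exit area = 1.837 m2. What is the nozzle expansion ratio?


AR = 1.837 / 0.093 = 19.8

19.8


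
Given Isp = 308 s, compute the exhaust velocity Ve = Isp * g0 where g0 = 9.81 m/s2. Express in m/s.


Ve = Isp * g0 = 308 * 9.81 = 3021.5 m/s

3021.5 m/s


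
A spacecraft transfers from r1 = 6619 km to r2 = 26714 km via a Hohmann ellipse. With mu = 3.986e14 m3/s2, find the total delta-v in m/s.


V1 = sqrt(mu/r1) = 7760.19 m/s
dV1 = V1*(sqrt(2*r2/(r1+r2)) - 1) = 2064.52 m/s
V2 = sqrt(mu/r2) = 3862.77 m/s
dV2 = V2*(1 - sqrt(2*r1/(r1+r2))) = 1428.48 m/s
Total dV = 3493 m/s

3493 m/s


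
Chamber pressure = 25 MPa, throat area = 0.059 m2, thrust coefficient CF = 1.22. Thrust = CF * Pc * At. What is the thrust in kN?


F = 1.22 * 25e6 * 0.059 = 1.7995e+06 N = 1799.5 kN

1799.5 kN


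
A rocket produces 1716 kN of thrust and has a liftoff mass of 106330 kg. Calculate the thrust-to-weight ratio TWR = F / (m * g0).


TWR = 1716000 / (106330 * 9.81) = 1.65

1.65


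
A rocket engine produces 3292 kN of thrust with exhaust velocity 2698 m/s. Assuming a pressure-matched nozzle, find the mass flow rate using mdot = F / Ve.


mdot = F / Ve = 3292000 / 2698 = 1220.2 kg/s

1220.2 kg/s


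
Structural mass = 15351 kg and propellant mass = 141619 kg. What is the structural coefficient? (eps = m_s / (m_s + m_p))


eps = 15351 / (15351 + 141619) = 0.0978

0.0978


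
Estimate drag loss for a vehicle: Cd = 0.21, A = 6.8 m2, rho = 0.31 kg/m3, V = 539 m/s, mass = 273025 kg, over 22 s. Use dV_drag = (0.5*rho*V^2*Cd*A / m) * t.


D = 0.5 * 0.31 * 539^2 * 0.21 * 6.8 = 64303.92 N
a = 64303.92 / 273025 = 0.2355 m/s2
dV = 0.2355 * 22 = 5.2 m/s

5.2 m/s


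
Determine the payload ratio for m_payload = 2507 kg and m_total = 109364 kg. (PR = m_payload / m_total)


PR = 2507 / 109364 = 0.0229

0.0229


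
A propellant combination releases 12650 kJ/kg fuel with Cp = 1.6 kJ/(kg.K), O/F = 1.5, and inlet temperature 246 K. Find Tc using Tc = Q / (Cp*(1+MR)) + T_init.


Tc = 12650 / (1.6 * (1 + 1.5)) + 246 = 3408 K

3408 K


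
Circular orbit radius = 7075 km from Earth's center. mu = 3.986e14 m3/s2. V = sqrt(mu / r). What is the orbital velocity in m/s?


V = sqrt(3.986e14 / 7075000) = 7506 m/s

7506 m/s


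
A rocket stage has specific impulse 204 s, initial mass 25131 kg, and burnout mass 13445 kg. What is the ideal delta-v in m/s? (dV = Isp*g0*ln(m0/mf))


Ve = 204 * 9.81 = 2001.24 m/s
dV = 2001.24 * ln(25131/13445) = 1252 m/s

1252 m/s


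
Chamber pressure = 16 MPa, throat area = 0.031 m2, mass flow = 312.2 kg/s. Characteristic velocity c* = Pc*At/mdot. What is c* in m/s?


c* = 16e6 * 0.031 / 312.2 = 1589 m/s

1589 m/s


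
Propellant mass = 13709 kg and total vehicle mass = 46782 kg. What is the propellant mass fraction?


PMF = 13709 / 46782 = 0.293

0.293


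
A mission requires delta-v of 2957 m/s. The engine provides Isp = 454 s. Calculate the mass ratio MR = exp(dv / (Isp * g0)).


Ve = 454 * 9.81 = 4453.74 m/s
MR = exp(2957 / 4453.74) = 1.942

1.942


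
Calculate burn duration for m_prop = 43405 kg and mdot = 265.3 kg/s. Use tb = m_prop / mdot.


tb = 43405 / 265.3 = 163.6 s

163.6 s


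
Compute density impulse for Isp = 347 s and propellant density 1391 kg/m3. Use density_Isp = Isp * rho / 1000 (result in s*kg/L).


rho*Isp = 347 * 1391 / 1000 = 483 s*kg/L

483 s*kg/L


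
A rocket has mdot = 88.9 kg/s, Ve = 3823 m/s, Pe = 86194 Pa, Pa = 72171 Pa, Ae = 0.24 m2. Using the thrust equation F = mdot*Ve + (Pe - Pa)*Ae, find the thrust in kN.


F = 88.9 * 3823 + (86194 - 72171) * 0.24 = 343230.0 N = 343.2 kN

343.2 kN


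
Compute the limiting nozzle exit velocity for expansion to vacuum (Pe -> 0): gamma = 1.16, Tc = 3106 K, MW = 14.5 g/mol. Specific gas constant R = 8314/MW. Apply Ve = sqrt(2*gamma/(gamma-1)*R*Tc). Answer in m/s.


R = 8314 / 14.5 = 573.38 J/(kg.K)
Ve = sqrt(2 * 1.16 / (1.16 - 1) * 573.38 * 3106) = 5082 m/s

5082 m/s


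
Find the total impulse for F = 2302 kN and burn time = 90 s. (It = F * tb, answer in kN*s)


It = 2302 * 90 = 207180 kN*s

207180 kN*s


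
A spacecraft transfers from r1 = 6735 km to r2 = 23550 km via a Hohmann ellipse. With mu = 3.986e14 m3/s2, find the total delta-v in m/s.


V1 = sqrt(mu/r1) = 7693.07 m/s
dV1 = V1*(sqrt(2*r2/(r1+r2)) - 1) = 1900.86 m/s
V2 = sqrt(mu/r2) = 4114.08 m/s
dV2 = V2*(1 - sqrt(2*r1/(r1+r2))) = 1370.34 m/s
Total dV = 3271 m/s

3271 m/s


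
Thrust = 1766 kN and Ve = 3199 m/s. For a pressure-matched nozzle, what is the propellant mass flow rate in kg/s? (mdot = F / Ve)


mdot = F / Ve = 1766000 / 3199 = 552.0 kg/s

552.0 kg/s


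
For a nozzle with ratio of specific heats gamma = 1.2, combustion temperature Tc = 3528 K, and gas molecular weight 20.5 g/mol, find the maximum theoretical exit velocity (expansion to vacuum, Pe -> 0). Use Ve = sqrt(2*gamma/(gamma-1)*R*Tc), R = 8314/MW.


R = 8314 / 20.5 = 405.56 J/(kg.K)
Ve = sqrt(2 * 1.2 / (1.2 - 1) * 405.56 * 3528) = 4144 m/s

4144 m/s


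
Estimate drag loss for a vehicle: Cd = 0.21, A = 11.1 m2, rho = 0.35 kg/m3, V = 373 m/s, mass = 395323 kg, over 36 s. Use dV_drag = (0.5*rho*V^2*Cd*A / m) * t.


D = 0.5 * 0.35 * 373^2 * 0.21 * 11.1 = 56754.2 N
a = 56754.2 / 395323 = 0.1436 m/s2
dV = 0.1436 * 36 = 5.2 m/s

5.2 m/s


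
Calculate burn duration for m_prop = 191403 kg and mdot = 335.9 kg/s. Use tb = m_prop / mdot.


tb = 191403 / 335.9 = 569.8 s

569.8 s


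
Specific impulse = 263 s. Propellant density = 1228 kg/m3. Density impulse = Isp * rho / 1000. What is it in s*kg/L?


rho*Isp = 263 * 1228 / 1000 = 323 s*kg/L

323 s*kg/L


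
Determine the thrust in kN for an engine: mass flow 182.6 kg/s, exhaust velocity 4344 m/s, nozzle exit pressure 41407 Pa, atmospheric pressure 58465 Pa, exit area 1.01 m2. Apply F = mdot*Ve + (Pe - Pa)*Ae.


F = 182.6 * 4344 + (41407 - 58465) * 1.01 = 775986.0 N = 776.0 kN

776.0 kN


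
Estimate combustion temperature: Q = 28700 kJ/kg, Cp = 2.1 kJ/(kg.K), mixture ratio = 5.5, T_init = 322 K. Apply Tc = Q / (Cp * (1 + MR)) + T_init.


Tc = 28700 / (2.1 * (1 + 5.5)) + 322 = 2425 K

2425 K


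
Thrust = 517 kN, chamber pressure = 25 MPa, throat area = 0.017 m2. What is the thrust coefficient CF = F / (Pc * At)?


CF = 517000 / (25e6 * 0.017) = 1.22

1.22


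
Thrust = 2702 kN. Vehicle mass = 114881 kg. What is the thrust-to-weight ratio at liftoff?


TWR = 2702000 / (114881 * 9.81) = 2.4

2.4


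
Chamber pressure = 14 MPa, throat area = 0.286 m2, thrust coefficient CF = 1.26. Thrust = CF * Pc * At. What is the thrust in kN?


F = 1.26 * 14e6 * 0.286 = 5.0450e+06 N = 5045.0 kN

5045.0 kN


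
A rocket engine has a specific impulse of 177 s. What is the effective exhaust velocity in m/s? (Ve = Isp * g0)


Ve = Isp * g0 = 177 * 9.81 = 1736.4 m/s

1736.4 m/s


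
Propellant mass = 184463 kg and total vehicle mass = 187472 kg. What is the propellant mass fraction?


PMF = 184463 / 187472 = 0.984

0.984


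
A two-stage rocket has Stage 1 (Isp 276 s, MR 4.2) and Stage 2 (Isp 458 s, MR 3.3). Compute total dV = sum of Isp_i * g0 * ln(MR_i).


dV1 = 276 * 9.81 * ln(4.2) = 3885.6 m/s
dV2 = 458 * 9.81 * ln(3.3) = 5364.3 m/s
Total dV = 3885.6 + 5364.3 = 9249.9 m/s ~ 9250 m/s

9250 m/s
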